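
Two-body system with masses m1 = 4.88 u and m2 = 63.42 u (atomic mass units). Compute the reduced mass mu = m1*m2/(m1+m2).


mu = m1 * m2 / (m1 + m2)
= 4.88 * 63.42 / (4.88 + 63.42)
= 309.4896 / 68.3
= 4.5313 u

4.5313


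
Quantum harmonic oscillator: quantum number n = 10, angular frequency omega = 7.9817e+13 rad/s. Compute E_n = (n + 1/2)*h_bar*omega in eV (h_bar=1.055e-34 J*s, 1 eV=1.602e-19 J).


E = (n + 1/2) * h_bar * omega
= (10 + 0.5) * 1.055e-34 * 7.9817e+13
= 10.5 * 8.4207e-21
= 8.8417e-20 J
= 0.5519 eV

0.5519


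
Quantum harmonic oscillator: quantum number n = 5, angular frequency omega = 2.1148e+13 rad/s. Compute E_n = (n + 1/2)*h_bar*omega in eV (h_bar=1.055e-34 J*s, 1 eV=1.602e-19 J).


E = (n + 1/2) * h_bar * omega
= (5 + 0.5) * 1.055e-34 * 2.1148e+13
= 5.5 * 2.2311e-21
= 1.2271e-20 J
= 0.0766 eV

0.0766


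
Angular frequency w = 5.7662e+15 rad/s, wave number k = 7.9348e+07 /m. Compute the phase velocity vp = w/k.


vp = w / k
= 5.7662e+15 / 7.9348e+07
= 7.2670e+07 m/s

7.2670e+07


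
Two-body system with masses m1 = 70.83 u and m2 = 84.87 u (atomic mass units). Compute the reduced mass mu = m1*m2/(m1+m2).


mu = m1 * m2 / (m1 + m2)
= 70.83 * 84.87 / (70.83 + 84.87)
= 6011.3421 / 155.7
= 38.6085 u

38.6085


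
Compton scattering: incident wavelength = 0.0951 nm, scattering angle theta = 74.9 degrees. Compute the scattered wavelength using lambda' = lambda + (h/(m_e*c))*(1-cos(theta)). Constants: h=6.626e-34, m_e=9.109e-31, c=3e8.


Compton wavelength: h/(m_e*c) = 2.4247e-12 m
d_lambda = 2.4247e-12 * (1 - cos(74.9 deg))
= 2.4247e-12 * 0.739495
= 1.7931e-12 m = 0.001793 nm
lambda' = 0.0951 + 0.001793
= 0.096893 nm

0.096893


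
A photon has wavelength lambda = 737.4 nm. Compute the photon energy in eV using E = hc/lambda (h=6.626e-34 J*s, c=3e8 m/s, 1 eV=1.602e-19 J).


E = hc / lambda
= (6.626e-34)(3e8) / (737.4e-9)
= 1.9878e-25 / 7.3740e-07
= 2.6957e-19 J
Converting to eV: 2.6957e-19 / 1.602e-19
= 1.6827 eV

1.6827


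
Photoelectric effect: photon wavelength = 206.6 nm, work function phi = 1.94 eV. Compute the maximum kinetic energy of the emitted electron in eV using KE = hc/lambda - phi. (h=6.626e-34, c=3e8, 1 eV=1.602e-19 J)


E_photon = hc / lambda
= (6.626e-34)(3e8) / (206.6e-9)
= 9.6215e-19 J
= 6.0059 eV
KE = E_photon - phi
= 6.0059 - 1.94
= 4.0659 eV

4.0659


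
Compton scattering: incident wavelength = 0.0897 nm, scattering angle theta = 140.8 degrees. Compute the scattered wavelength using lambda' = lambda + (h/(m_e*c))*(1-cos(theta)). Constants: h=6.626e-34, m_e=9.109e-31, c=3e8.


Compton wavelength: h/(m_e*c) = 2.4247e-12 m
d_lambda = 2.4247e-12 * (1 - cos(140.8 deg))
= 2.4247e-12 * 1.774944
= 4.3037e-12 m = 0.004304 nm
lambda' = 0.0897 + 0.004304
= 0.094004 nm

0.094004


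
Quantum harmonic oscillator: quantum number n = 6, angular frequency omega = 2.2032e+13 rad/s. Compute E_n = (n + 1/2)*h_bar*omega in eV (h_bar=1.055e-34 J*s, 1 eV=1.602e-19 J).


E = (n + 1/2) * h_bar * omega
= (6 + 0.5) * 1.055e-34 * 2.2032e+13
= 6.5 * 2.3244e-21
= 1.5108e-20 J
= 0.0943 eV

0.0943


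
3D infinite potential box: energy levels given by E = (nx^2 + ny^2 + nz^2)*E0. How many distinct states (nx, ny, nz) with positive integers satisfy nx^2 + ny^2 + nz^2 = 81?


Enumerate all (nx, ny, nz) with nx^2 + ny^2 + nz^2 = 81:
(1,4,8)
(1,8,4)
(3,6,6)
(4,1,8)
(4,4,7)
(4,7,4)
(4,8,1)
(6,3,6)
(6,6,3)
(7,4,4)
(8,1,4)
(8,4,1)
Total degeneracy = 12

12


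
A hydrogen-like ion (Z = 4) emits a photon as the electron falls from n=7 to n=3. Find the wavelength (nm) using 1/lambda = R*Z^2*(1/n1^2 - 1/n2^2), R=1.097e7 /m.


1/lambda = R * Z^2 * (1/n1^2 - 1/n2^2)
= 1.097e7 * 4^2 * (1/3^2 - 1/7^2)
= 1.097e7 * 16 * (0.111111 - 0.020408)
= 1.5920e+07 /m
lambda = 1 / 1.5920e+07
= 62.8134 nm

62.8134


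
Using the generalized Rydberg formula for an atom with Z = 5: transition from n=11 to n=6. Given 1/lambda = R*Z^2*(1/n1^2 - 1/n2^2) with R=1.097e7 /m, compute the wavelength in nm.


1/lambda = R * Z^2 * (1/n1^2 - 1/n2^2)
= 1.097e7 * 5^2 * (1/6^2 - 1/11^2)
= 1.097e7 * 25 * (0.027778 - 0.008264)
= 5.3515e+06 /m
lambda = 1 / 5.3515e+06
= 186.8626 nm

186.8626


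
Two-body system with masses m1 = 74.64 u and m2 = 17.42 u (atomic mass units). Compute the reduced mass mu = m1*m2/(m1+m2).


mu = m1 * m2 / (m1 + m2)
= 74.64 * 17.42 / (74.64 + 17.42)
= 1300.2288 / 92.06
= 14.1237 u

14.1237


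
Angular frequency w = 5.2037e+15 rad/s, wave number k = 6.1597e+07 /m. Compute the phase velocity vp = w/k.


vp = w / k
= 5.2037e+15 / 6.1597e+07
= 8.4480e+07 m/s

8.4480e+07


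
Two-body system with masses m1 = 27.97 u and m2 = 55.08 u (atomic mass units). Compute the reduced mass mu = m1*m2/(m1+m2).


mu = m1 * m2 / (m1 + m2)
= 27.97 * 55.08 / (27.97 + 55.08)
= 1540.5876 / 83.05
= 18.5501 u

18.5501


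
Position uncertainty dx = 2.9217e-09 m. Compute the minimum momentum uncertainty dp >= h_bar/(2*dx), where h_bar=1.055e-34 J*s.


dp = h_bar / (2 * dx)
= 1.055e-34 / (2 * 2.9217e-09)
= 1.055e-34 / 5.8434e-09
= 1.8055e-26 kg*m/s

1.8055e-26


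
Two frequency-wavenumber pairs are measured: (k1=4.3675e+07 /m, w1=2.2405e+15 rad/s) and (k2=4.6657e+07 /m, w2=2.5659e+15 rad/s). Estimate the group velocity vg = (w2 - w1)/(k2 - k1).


vg = (w2 - w1) / (k2 - k1)
= (2.5659e+15 - 2.2405e+15) / (4.6657e+07 - 4.3675e+07)
= 3.2540e+14 / 2.9820e+06
= 1.0912e+08 m/s

1.0912e+08


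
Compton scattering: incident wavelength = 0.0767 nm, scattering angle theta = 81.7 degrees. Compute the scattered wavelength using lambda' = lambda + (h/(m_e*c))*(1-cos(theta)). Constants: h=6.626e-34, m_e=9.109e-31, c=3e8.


Compton wavelength: h/(m_e*c) = 2.4247e-12 m
d_lambda = 2.4247e-12 * (1 - cos(81.7 deg))
= 2.4247e-12 * 0.855644
= 2.0747e-12 m = 0.002075 nm
lambda' = 0.0767 + 0.002075
= 0.078775 nm

0.078775


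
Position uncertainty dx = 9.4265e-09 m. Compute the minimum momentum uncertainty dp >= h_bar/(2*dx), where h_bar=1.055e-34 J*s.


dp = h_bar / (2 * dx)
= 1.055e-34 / (2 * 9.4265e-09)
= 1.055e-34 / 1.8853e-08
= 5.5959e-27 kg*m/s

5.5959e-27


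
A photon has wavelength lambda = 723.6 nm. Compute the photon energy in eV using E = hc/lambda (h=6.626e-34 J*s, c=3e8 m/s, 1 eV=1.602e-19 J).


E = hc / lambda
= (6.626e-34)(3e8) / (723.6e-9)
= 1.9878e-25 / 7.2360e-07
= 2.7471e-19 J
Converting to eV: 2.7471e-19 / 1.602e-19
= 1.7148 eV

1.7148


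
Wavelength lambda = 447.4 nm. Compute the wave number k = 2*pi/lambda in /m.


k = 2 * pi / lambda
= 6.2832 / (447.4e-9)
= 6.2832 / 4.4740e-07
= 1.4044e+07 /m

1.4044e+07


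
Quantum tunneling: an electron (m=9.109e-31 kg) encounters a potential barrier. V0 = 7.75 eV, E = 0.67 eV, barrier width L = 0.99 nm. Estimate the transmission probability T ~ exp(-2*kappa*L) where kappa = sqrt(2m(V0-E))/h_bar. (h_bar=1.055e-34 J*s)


V0 - E = 7.08 eV = 1.1342e-18 J
kappa = sqrt(2 * m * (V0-E)) / h_bar
= sqrt(2 * 9.109e-31 * 1.1342e-18) / 1.055e-34
= 1.3625e+10 /m
2*kappa*L = 2 * 1.3625e+10 * 0.99e-9
= 26.9781
T = exp(-26.9781) = 1.921192e-12

1.921192e-12


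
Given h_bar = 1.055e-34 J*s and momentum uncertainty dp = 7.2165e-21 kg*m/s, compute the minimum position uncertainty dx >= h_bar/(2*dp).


dx = h_bar / (2 * dp)
= 1.055e-34 / (2 * 7.2165e-21)
= 1.055e-34 / 1.4433e-20
= 7.3096e-15 m

7.3096e-15


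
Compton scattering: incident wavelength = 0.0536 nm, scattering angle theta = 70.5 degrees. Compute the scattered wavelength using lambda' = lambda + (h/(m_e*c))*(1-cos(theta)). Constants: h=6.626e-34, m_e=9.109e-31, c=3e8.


Compton wavelength: h/(m_e*c) = 2.4247e-12 m
d_lambda = 2.4247e-12 * (1 - cos(70.5 deg))
= 2.4247e-12 * 0.666193
= 1.6153e-12 m = 0.001615 nm
lambda' = 0.0536 + 0.001615
= 0.055215 nm

0.055215


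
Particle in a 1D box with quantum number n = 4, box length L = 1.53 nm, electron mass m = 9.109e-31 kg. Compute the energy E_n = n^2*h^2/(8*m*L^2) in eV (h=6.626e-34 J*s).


E = n^2 * h^2 / (8 * m * L^2)
= 4^2 * (6.626e-34)^2 / (8 * 9.109e-31 * (1.53e-9)^2)
= 16 * 4.3904e-67 / (8 * 9.109e-31 * 2.3409e-18)
= 4.1179e-19 J
= 2.5705 eV

2.5705


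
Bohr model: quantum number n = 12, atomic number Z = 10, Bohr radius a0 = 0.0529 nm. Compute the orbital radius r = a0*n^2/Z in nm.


r = a0 * n^2 / Z
= 0.0529 * 12^2 / 10
= 0.0529 * 144 / 10
= 0.7618 nm

0.7618


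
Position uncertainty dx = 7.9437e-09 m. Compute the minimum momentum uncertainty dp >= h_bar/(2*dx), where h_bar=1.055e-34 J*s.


dp = h_bar / (2 * dx)
= 1.055e-34 / (2 * 7.9437e-09)
= 1.055e-34 / 1.5887e-08
= 6.6405e-27 kg*m/s

6.6405e-27


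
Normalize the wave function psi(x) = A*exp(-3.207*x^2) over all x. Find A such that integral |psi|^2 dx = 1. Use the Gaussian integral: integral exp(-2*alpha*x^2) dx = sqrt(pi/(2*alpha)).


integral |psi|^2 dx = A^2 * sqrt(pi/(2*alpha)) = 1
A^2 = sqrt(2*alpha/pi)
= sqrt(2 * 3.207 / pi)
= 1.42886
A = sqrt(1.42886)
= 1.1953

1.1953


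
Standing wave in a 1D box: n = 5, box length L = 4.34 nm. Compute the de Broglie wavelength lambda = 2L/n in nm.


lambda = 2L / n
= 2 * 4.34 / 5
= 8.68 / 5
= 1.736 nm

1.736


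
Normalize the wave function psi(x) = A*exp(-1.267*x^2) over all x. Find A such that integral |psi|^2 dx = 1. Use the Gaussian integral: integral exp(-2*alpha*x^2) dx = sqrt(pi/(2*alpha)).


integral |psi|^2 dx = A^2 * sqrt(pi/(2*alpha)) = 1
A^2 = sqrt(2*alpha/pi)
= sqrt(2 * 1.267 / pi)
= 0.898108
A = sqrt(0.898108)
= 0.9477

0.9477


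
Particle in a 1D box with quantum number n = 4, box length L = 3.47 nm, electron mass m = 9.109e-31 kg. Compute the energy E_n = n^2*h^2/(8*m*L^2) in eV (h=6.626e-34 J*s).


E = n^2 * h^2 / (8 * m * L^2)
= 4^2 * (6.626e-34)^2 / (8 * 9.109e-31 * (3.47e-9)^2)
= 16 * 4.3904e-67 / (8 * 9.109e-31 * 1.2041e-17)
= 8.0058e-20 J
= 0.4997 eV

0.4997


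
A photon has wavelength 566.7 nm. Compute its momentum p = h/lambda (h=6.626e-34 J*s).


p = h / lambda
= 6.626e-34 / (566.7e-9)
= 6.626e-34 / 5.6670e-07
= 1.1692e-27 kg*m/s

1.1692e-27


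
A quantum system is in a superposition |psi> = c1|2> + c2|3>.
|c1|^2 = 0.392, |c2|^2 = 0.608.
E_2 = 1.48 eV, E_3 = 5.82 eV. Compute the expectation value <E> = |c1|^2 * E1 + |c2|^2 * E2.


<E> = |c1|^2 * E1 + |c2|^2 * E2
= 0.392 * 1.48 + 0.608 * 5.82
= 0.5802 + 3.5386
= 4.1187 eV

4.1187


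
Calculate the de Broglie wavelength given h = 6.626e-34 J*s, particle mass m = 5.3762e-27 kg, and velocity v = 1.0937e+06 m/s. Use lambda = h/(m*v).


lambda = h / (m * v)
= 6.626e-34 / (5.3762e-27 * 1.0937e+06)
= 6.626e-34 / 5.8799e-21
= 1.1269e-13 m

1.1269e-13


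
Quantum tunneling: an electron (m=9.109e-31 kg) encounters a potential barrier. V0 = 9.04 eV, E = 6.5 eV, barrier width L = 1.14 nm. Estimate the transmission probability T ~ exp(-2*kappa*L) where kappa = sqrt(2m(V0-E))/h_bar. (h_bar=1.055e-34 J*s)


V0 - E = 2.54 eV = 4.0691e-19 J
kappa = sqrt(2 * m * (V0-E)) / h_bar
= sqrt(2 * 9.109e-31 * 4.0691e-19) / 1.055e-34
= 8.1610e+09 /m
2*kappa*L = 2 * 8.1610e+09 * 1.14e-9
= 18.6072
T = exp(-18.6072) = 8.298488e-09

8.298488e-09


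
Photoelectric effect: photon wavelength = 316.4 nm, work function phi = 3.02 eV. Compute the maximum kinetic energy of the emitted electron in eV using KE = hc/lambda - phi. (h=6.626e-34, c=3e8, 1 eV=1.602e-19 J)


E_photon = hc / lambda
= (6.626e-34)(3e8) / (316.4e-9)
= 6.2826e-19 J
= 3.9217 eV
KE = E_photon - phi
= 3.9217 - 3.02
= 0.9017 eV

0.9017


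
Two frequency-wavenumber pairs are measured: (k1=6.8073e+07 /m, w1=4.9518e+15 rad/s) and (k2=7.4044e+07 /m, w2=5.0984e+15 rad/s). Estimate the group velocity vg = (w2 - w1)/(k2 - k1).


vg = (w2 - w1) / (k2 - k1)
= (5.0984e+15 - 4.9518e+15) / (7.4044e+07 - 6.8073e+07)
= 1.4660e+14 / 5.9710e+06
= 2.4552e+07 m/s

2.4552e+07


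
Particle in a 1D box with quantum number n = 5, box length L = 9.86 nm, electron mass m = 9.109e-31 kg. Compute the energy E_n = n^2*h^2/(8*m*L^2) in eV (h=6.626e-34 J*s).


E = n^2 * h^2 / (8 * m * L^2)
= 5^2 * (6.626e-34)^2 / (8 * 9.109e-31 * (9.86e-9)^2)
= 25 * 4.3904e-67 / (8 * 9.109e-31 * 9.7220e-17)
= 1.5493e-20 J
= 0.0967 eV

0.0967


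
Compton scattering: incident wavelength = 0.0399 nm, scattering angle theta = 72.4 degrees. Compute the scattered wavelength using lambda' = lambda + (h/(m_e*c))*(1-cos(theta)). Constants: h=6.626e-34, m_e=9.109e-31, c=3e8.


Compton wavelength: h/(m_e*c) = 2.4247e-12 m
d_lambda = 2.4247e-12 * (1 - cos(72.4 deg))
= 2.4247e-12 * 0.69763
= 1.6915e-12 m = 0.001692 nm
lambda' = 0.0399 + 0.001692
= 0.041592 nm

0.041592


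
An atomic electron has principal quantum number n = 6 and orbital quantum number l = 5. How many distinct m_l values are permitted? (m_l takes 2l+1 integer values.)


m_l ranges from -l to +l in integer steps
So m_l goes from -5 to +5
Count = 2l + 1 = 2*5 + 1
= 11

11


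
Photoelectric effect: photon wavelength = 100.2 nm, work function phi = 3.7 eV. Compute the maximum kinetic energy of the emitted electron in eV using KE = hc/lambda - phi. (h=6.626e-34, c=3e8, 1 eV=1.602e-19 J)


E_photon = hc / lambda
= (6.626e-34)(3e8) / (100.2e-9)
= 1.9838e-18 J
= 12.3835 eV
KE = E_photon - phi
= 12.3835 - 3.7
= 8.6835 eV

8.6835


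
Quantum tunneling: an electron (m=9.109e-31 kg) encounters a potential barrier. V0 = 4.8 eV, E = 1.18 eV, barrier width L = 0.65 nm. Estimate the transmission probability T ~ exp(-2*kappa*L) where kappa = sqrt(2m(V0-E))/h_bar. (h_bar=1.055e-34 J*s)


V0 - E = 3.62 eV = 5.7992e-19 J
kappa = sqrt(2 * m * (V0-E)) / h_bar
= sqrt(2 * 9.109e-31 * 5.7992e-19) / 1.055e-34
= 9.7428e+09 /m
2*kappa*L = 2 * 9.7428e+09 * 0.65e-9
= 12.6656
T = exp(-12.6656) = 3.157817e-06

3.157817e-06


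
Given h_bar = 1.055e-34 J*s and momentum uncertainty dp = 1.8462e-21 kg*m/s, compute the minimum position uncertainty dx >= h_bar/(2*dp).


dx = h_bar / (2 * dp)
= 1.055e-34 / (2 * 1.8462e-21)
= 1.055e-34 / 3.6924e-21
= 2.8572e-14 m

2.8572e-14


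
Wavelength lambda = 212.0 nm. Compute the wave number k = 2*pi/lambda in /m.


k = 2 * pi / lambda
= 6.2832 / (212.0e-9)
= 6.2832 / 2.1200e-07
= 2.9638e+07 /m

2.9638e+07


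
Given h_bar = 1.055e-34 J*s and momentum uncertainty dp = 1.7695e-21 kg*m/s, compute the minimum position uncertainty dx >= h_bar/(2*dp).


dx = h_bar / (2 * dp)
= 1.055e-34 / (2 * 1.7695e-21)
= 1.055e-34 / 3.5390e-21
= 2.9811e-14 m

2.9811e-14


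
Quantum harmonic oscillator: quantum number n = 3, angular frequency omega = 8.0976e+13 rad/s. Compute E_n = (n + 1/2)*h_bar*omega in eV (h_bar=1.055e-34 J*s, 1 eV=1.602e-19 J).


E = (n + 1/2) * h_bar * omega
= (3 + 0.5) * 1.055e-34 * 8.0976e+13
= 3.5 * 8.5430e-21
= 2.9900e-20 J
= 0.1866 eV

0.1866


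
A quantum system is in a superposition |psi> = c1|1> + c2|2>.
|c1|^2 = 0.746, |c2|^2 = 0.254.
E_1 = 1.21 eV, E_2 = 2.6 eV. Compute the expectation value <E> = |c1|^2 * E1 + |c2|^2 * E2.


<E> = |c1|^2 * E1 + |c2|^2 * E2
= 0.746 * 1.21 + 0.254 * 2.6
= 0.9027 + 0.6604
= 1.5631 eV

1.5631


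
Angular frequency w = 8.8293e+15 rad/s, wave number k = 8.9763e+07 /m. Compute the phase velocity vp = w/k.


vp = w / k
= 8.8293e+15 / 8.9763e+07
= 9.8362e+07 m/s

9.8362e+07


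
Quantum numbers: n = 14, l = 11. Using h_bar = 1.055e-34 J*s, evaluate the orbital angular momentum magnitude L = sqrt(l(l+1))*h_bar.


L = sqrt(l*(l+1)) * h_bar
= sqrt(11 * 12) * 1.055e-34
= sqrt(132) * 1.055e-34
= 11.4891 * 1.055e-34
= 1.2121e-33 J*s

1.2121e-33


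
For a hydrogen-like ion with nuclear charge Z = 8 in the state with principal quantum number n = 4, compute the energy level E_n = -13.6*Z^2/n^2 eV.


E_n = -13.6 * Z^2 / n^2
= -13.6 * 8^2 / 4^2
= -13.6 * 64 / 16
= -54.4 eV

-54.4


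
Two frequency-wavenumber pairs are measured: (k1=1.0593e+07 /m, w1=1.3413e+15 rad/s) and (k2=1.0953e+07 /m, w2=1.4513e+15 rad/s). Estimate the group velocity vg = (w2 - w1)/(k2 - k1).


vg = (w2 - w1) / (k2 - k1)
= (1.4513e+15 - 1.3413e+15) / (1.0953e+07 - 1.0593e+07)
= 1.1000e+14 / 3.6000e+05
= 3.0556e+08 m/s

3.0556e+08


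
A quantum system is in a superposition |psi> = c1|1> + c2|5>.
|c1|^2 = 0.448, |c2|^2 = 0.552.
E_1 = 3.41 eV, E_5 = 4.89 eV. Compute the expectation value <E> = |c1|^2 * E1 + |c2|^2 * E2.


<E> = |c1|^2 * E1 + |c2|^2 * E2
= 0.448 * 3.41 + 0.552 * 4.89
= 1.5277 + 2.6993
= 4.227 eV

4.227


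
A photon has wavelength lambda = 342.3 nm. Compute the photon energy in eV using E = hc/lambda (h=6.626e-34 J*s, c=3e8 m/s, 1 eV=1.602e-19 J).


E = hc / lambda
= (6.626e-34)(3e8) / (342.3e-9)
= 1.9878e-25 / 3.4230e-07
= 5.8072e-19 J
Converting to eV: 5.8072e-19 / 1.602e-19
= 3.625 eV

3.625


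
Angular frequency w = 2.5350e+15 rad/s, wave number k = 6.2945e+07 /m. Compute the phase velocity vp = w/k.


vp = w / k
= 2.5350e+15 / 6.2945e+07
= 4.0273e+07 m/s

4.0273e+07


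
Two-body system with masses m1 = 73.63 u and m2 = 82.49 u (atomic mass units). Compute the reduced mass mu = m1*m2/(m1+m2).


mu = m1 * m2 / (m1 + m2)
= 73.63 * 82.49 / (73.63 + 82.49)
= 6073.7387 / 156.12
= 38.9043 u

38.9043


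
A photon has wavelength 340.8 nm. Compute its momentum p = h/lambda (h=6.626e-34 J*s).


p = h / lambda
= 6.626e-34 / (340.8e-9)
= 6.626e-34 / 3.4080e-07
= 1.9442e-27 kg*m/s

1.9442e-27


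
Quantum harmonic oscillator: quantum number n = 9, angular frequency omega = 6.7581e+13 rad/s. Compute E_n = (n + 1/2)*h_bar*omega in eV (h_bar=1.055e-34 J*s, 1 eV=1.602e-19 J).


E = (n + 1/2) * h_bar * omega
= (9 + 0.5) * 1.055e-34 * 6.7581e+13
= 9.5 * 7.1298e-21
= 6.7733e-20 J
= 0.4228 eV

0.4228


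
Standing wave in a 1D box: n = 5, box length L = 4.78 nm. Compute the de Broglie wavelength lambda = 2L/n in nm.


lambda = 2L / n
= 2 * 4.78 / 5
= 9.56 / 5
= 1.912 nm

1.912


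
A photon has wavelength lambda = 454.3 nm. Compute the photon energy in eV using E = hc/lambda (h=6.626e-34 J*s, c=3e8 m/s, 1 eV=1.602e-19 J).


E = hc / lambda
= (6.626e-34)(3e8) / (454.3e-9)
= 1.9878e-25 / 4.5430e-07
= 4.3755e-19 J
Converting to eV: 4.3755e-19 / 1.602e-19
= 2.7313 eV

2.7313


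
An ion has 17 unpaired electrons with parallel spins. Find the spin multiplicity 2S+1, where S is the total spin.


Total spin S = N * (1/2) = 17 * 0.5 = 8.5
Spin multiplicity = 2S + 1
= 2 * 8.5 + 1
= 18

18


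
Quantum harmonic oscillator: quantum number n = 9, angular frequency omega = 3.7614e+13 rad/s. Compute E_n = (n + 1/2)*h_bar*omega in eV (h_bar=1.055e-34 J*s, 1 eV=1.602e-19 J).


E = (n + 1/2) * h_bar * omega
= (9 + 0.5) * 1.055e-34 * 3.7614e+13
= 9.5 * 3.9683e-21
= 3.7699e-20 J
= 0.2353 eV

0.2353


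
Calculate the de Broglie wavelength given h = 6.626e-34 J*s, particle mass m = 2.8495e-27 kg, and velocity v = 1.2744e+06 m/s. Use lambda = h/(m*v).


lambda = h / (m * v)
= 6.626e-34 / (2.8495e-27 * 1.2744e+06)
= 6.626e-34 / 3.6314e-21
= 1.8246e-13 m

1.8246e-13


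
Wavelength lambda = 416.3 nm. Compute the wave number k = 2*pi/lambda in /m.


k = 2 * pi / lambda
= 6.2832 / (416.3e-9)
= 6.2832 / 4.1630e-07
= 1.5093e+07 /m

1.5093e+07


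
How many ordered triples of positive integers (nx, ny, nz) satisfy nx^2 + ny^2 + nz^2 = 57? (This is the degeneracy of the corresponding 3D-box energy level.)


Enumerate all (nx, ny, nz) with nx^2 + ny^2 + nz^2 = 57:
(2,2,7)
(2,7,2)
(4,4,5)
(4,5,4)
(5,4,4)
(7,2,2)
Total degeneracy = 6

6


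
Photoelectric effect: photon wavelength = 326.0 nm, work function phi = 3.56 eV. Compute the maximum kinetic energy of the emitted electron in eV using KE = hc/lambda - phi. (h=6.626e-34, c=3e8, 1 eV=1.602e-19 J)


E_photon = hc / lambda
= (6.626e-34)(3e8) / (326.0e-9)
= 6.0975e-19 J
= 3.8062 eV
KE = E_photon - phi
= 3.8062 - 3.56
= 0.2462 eV

0.2462


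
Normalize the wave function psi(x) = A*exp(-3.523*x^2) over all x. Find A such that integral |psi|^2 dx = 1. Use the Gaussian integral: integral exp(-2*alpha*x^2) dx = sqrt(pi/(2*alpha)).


integral |psi|^2 dx = A^2 * sqrt(pi/(2*alpha)) = 1
A^2 = sqrt(2*alpha/pi)
= sqrt(2 * 3.523 / pi)
= 1.497602
A = sqrt(1.497602)
= 1.2238

1.2238


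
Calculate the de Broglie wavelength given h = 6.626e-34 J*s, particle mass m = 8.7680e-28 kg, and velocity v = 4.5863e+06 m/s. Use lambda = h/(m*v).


lambda = h / (m * v)
= 6.626e-34 / (8.7680e-28 * 4.5863e+06)
= 6.626e-34 / 4.0213e-21
= 1.6477e-13 m

1.6477e-13


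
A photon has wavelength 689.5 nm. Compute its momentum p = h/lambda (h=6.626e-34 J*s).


p = h / lambda
= 6.626e-34 / (689.5e-9)
= 6.626e-34 / 6.8950e-07
= 9.6099e-28 kg*m/s

9.6099e-28


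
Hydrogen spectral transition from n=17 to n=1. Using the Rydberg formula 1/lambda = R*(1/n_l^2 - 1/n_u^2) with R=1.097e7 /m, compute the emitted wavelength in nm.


1/lambda = R * (1/n_l^2 - 1/n_u^2)
= 1.097e7 * (1/1^2 - 1/17^2)
= 1.097e7 * (1.0 - 0.00346)
= 1.097e7 * 0.99654
= 1.0932e+07 /m
lambda = 1 / 1.0932e+07 = 91.4742 nm

91.4742


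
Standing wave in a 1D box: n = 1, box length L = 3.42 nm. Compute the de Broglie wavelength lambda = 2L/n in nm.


lambda = 2L / n
= 2 * 3.42 / 1
= 6.84 / 1
= 6.84 nm

6.84


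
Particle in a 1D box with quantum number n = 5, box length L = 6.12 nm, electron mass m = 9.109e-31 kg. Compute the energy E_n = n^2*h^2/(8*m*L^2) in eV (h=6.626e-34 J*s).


E = n^2 * h^2 / (8 * m * L^2)
= 5^2 * (6.626e-34)^2 / (8 * 9.109e-31 * (6.12e-9)^2)
= 25 * 4.3904e-67 / (8 * 9.109e-31 * 3.7454e-17)
= 4.0214e-20 J
= 0.251 eV

0.251


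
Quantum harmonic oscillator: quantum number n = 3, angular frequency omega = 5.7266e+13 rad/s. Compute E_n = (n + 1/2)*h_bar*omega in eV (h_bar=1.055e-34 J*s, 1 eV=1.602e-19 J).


E = (n + 1/2) * h_bar * omega
= (3 + 0.5) * 1.055e-34 * 5.7266e+13
= 3.5 * 6.0416e-21
= 2.1145e-20 J
= 0.132 eV

0.132


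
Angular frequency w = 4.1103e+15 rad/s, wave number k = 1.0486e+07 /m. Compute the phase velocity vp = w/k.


vp = w / k
= 4.1103e+15 / 1.0486e+07
= 3.9198e+08 m/s

3.9198e+08


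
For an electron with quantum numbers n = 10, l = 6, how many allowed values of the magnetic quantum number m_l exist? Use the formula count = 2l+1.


m_l ranges from -l to +l in integer steps
So m_l goes from -6 to +6
Count = 2l + 1 = 2*6 + 1
= 13

13


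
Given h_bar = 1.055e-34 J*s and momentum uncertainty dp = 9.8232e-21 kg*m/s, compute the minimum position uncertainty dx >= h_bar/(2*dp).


dx = h_bar / (2 * dp)
= 1.055e-34 / (2 * 9.8232e-21)
= 1.055e-34 / 1.9646e-20
= 5.3699e-15 m

5.3699e-15


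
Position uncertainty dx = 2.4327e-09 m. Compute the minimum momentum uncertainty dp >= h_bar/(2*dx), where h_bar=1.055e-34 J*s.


dp = h_bar / (2 * dx)
= 1.055e-34 / (2 * 2.4327e-09)
= 1.055e-34 / 4.8654e-09
= 2.1684e-26 kg*m/s

2.1684e-26


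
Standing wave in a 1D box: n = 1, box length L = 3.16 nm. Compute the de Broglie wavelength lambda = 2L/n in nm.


lambda = 2L / n
= 2 * 3.16 / 1
= 6.32 / 1
= 6.32 nm

6.32


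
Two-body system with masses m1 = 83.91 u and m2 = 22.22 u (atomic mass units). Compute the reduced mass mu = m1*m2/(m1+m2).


mu = m1 * m2 / (m1 + m2)
= 83.91 * 22.22 / (83.91 + 22.22)
= 1864.4802 / 106.13
= 17.5679 u

17.5679


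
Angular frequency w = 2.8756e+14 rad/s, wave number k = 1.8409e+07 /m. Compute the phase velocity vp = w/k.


vp = w / k
= 2.8756e+14 / 1.8409e+07
= 1.5621e+07 m/s

1.5621e+07


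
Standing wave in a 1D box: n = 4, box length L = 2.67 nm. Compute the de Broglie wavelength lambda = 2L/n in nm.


lambda = 2L / n
= 2 * 2.67 / 4
= 5.34 / 4
= 1.335 nm

1.335


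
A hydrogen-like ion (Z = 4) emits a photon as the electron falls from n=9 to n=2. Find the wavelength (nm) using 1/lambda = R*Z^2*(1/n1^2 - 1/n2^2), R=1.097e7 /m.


1/lambda = R * Z^2 * (1/n1^2 - 1/n2^2)
= 1.097e7 * 4^2 * (1/2^2 - 1/9^2)
= 1.097e7 * 16 * (0.25 - 0.012346)
= 4.1713e+07 /m
lambda = 1 / 4.1713e+07
= 23.9733 nm

23.9733


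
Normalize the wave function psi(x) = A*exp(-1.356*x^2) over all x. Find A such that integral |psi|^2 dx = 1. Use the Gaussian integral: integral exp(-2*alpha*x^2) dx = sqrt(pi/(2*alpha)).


integral |psi|^2 dx = A^2 * sqrt(pi/(2*alpha)) = 1
A^2 = sqrt(2*alpha/pi)
= sqrt(2 * 1.356 / pi)
= 0.929116
A = sqrt(0.929116)
= 0.9639

0.9639


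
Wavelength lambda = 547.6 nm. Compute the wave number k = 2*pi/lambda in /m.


k = 2 * pi / lambda
= 6.2832 / (547.6e-9)
= 6.2832 / 5.4760e-07
= 1.1474e+07 /m

1.1474e+07


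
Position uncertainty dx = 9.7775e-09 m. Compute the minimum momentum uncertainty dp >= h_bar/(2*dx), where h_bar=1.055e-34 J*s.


dp = h_bar / (2 * dx)
= 1.055e-34 / (2 * 9.7775e-09)
= 1.055e-34 / 1.9555e-08
= 5.3950e-27 kg*m/s

5.3950e-27


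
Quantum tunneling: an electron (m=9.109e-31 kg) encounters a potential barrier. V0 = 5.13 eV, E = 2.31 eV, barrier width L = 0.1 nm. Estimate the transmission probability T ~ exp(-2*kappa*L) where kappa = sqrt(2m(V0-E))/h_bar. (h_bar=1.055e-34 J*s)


V0 - E = 2.82 eV = 4.5176e-19 J
kappa = sqrt(2 * m * (V0-E)) / h_bar
= sqrt(2 * 9.109e-31 * 4.5176e-19) / 1.055e-34
= 8.5991e+09 /m
2*kappa*L = 2 * 8.5991e+09 * 0.1e-9
= 1.7198
T = exp(-1.7198) = 1.790979e-01

1.790979e-01


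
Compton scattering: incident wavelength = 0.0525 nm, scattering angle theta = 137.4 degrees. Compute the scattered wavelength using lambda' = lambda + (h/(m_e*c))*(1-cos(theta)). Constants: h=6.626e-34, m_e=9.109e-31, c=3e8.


Compton wavelength: h/(m_e*c) = 2.4247e-12 m
d_lambda = 2.4247e-12 * (1 - cos(137.4 deg))
= 2.4247e-12 * 1.736097
= 4.2095e-12 m = 0.00421 nm
lambda' = 0.0525 + 0.00421
= 0.05671 nm

0.05671


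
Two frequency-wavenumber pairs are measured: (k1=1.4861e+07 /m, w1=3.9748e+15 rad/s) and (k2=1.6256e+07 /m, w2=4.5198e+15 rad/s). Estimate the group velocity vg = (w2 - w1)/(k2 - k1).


vg = (w2 - w1) / (k2 - k1)
= (4.5198e+15 - 3.9748e+15) / (1.6256e+07 - 1.4861e+07)
= 5.4500e+14 / 1.3950e+06
= 3.9068e+08 m/s

3.9068e+08


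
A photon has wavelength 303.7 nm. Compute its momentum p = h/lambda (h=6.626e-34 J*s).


p = h / lambda
= 6.626e-34 / (303.7e-9)
= 6.626e-34 / 3.0370e-07
= 2.1818e-27 kg*m/s

2.1818e-27


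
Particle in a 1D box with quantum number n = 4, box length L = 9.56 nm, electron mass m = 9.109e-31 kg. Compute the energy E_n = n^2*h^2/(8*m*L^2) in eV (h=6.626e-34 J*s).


E = n^2 * h^2 / (8 * m * L^2)
= 4^2 * (6.626e-34)^2 / (8 * 9.109e-31 * (9.56e-9)^2)
= 16 * 4.3904e-67 / (8 * 9.109e-31 * 9.1394e-17)
= 1.0547e-20 J
= 0.0658 eV

0.0658


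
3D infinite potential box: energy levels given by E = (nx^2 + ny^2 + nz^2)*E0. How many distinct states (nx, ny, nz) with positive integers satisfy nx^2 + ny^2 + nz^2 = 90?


Enumerate all (nx, ny, nz) with nx^2 + ny^2 + nz^2 = 90:
(1,5,8)
(1,8,5)
(4,5,7)
(4,7,5)
(5,1,8)
(5,4,7)
(5,7,4)
(5,8,1)
(7,4,5)
(7,5,4)
(8,1,5)
(8,5,1)
Total degeneracy = 12

12


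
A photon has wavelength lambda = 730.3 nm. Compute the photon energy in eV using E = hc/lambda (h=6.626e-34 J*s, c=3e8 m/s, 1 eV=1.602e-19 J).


E = hc / lambda
= (6.626e-34)(3e8) / (730.3e-9)
= 1.9878e-25 / 7.3030e-07
= 2.7219e-19 J
Converting to eV: 2.7219e-19 / 1.602e-19
= 1.6991 eV

1.6991


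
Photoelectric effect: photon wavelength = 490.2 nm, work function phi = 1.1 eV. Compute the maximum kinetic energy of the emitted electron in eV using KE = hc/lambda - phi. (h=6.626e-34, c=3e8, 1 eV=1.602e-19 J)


E_photon = hc / lambda
= (6.626e-34)(3e8) / (490.2e-9)
= 4.0551e-19 J
= 2.5313 eV
KE = E_photon - phi
= 2.5313 - 1.1
= 1.4313 eV

1.4313


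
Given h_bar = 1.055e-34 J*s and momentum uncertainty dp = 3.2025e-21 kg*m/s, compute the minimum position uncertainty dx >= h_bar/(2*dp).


dx = h_bar / (2 * dp)
= 1.055e-34 / (2 * 3.2025e-21)
= 1.055e-34 / 6.4050e-21
= 1.6472e-14 m

1.6472e-14


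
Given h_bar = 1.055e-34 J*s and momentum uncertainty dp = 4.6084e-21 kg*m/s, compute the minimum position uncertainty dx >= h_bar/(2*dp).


dx = h_bar / (2 * dp)
= 1.055e-34 / (2 * 4.6084e-21)
= 1.055e-34 / 9.2168e-21
= 1.1446e-14 m

1.1446e-14


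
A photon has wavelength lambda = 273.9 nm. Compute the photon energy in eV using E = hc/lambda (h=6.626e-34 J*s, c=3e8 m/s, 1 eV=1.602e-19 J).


E = hc / lambda
= (6.626e-34)(3e8) / (273.9e-9)
= 1.9878e-25 / 2.7390e-07
= 7.2574e-19 J
Converting to eV: 7.2574e-19 / 1.602e-19
= 4.5302 eV

4.5302


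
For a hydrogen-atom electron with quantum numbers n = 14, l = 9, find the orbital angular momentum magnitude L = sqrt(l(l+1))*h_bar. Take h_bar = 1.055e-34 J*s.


L = sqrt(l*(l+1)) * h_bar
= sqrt(9 * 10) * 1.055e-34
= sqrt(90) * 1.055e-34
= 9.4868 * 1.055e-34
= 1.0009e-33 J*s

1.0009e-33


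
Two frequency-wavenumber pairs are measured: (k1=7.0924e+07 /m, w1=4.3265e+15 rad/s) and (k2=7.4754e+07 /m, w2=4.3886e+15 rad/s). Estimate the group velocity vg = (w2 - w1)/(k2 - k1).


vg = (w2 - w1) / (k2 - k1)
= (4.3886e+15 - 4.3265e+15) / (7.4754e+07 - 7.0924e+07)
= 6.2100e+13 / 3.8300e+06
= 1.6214e+07 m/s

1.6214e+07


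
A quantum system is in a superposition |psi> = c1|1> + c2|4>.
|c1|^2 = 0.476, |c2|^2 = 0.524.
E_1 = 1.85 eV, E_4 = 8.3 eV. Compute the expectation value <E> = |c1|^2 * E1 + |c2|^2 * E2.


<E> = |c1|^2 * E1 + |c2|^2 * E2
= 0.476 * 1.85 + 0.524 * 8.3
= 0.8806 + 4.3492
= 5.2298 eV

5.2298


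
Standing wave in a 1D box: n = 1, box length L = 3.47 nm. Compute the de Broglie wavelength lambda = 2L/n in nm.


lambda = 2L / n
= 2 * 3.47 / 1
= 6.94 / 1
= 6.94 nm

6.94


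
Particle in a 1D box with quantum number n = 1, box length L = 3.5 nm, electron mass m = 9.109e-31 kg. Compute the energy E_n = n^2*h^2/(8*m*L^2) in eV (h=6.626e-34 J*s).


E = n^2 * h^2 / (8 * m * L^2)
= 1^2 * (6.626e-34)^2 / (8 * 9.109e-31 * (3.5e-9)^2)
= 1 * 4.3904e-67 / (8 * 9.109e-31 * 1.2250e-17)
= 4.9182e-21 J
= 0.0307 eV

0.0307


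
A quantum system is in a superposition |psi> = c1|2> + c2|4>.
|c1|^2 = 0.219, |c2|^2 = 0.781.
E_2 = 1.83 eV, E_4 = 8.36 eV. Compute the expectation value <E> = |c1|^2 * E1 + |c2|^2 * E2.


<E> = |c1|^2 * E1 + |c2|^2 * E2
= 0.219 * 1.83 + 0.781 * 8.36
= 0.4008 + 6.5292
= 6.9299 eV

6.9299


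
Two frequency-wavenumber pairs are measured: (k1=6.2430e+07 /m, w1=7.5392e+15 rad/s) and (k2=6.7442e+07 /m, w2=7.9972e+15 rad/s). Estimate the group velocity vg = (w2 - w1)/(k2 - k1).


vg = (w2 - w1) / (k2 - k1)
= (7.9972e+15 - 7.5392e+15) / (6.7442e+07 - 6.2430e+07)
= 4.5800e+14 / 5.0120e+06
= 9.1381e+07 m/s

9.1381e+07


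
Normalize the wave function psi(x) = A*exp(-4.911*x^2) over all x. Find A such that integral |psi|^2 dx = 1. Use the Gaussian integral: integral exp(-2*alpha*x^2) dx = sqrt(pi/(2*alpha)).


integral |psi|^2 dx = A^2 * sqrt(pi/(2*alpha)) = 1
A^2 = sqrt(2*alpha/pi)
= sqrt(2 * 4.911 / pi)
= 1.768174
A = sqrt(1.768174)
= 1.3297

1.3297


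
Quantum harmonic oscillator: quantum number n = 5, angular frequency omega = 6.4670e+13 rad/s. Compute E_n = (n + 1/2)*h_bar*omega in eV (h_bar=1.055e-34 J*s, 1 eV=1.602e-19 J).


E = (n + 1/2) * h_bar * omega
= (5 + 0.5) * 1.055e-34 * 6.4670e+13
= 5.5 * 6.8227e-21
= 3.7525e-20 J
= 0.2342 eV

0.2342


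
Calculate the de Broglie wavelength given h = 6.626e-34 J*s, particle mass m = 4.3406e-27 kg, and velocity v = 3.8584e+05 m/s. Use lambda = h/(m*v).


lambda = h / (m * v)
= 6.626e-34 / (4.3406e-27 * 3.8584e+05)
= 6.626e-34 / 1.6748e-21
= 3.9563e-13 m

3.9563e-13


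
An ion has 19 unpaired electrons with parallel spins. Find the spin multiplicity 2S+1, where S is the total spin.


Total spin S = N * (1/2) = 19 * 0.5 = 9.5
Spin multiplicity = 2S + 1
= 2 * 9.5 + 1
= 20

20


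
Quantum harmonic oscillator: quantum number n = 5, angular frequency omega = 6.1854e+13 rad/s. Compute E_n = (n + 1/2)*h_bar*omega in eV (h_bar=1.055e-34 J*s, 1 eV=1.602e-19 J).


E = (n + 1/2) * h_bar * omega
= (5 + 0.5) * 1.055e-34 * 6.1854e+13
= 5.5 * 6.5256e-21
= 3.5891e-20 J
= 0.224 eV

0.224


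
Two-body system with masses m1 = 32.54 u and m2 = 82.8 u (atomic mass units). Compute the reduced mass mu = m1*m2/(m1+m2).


mu = m1 * m2 / (m1 + m2)
= 32.54 * 82.8 / (32.54 + 82.8)
= 2694.312 / 115.34
= 23.3597 u

23.3597


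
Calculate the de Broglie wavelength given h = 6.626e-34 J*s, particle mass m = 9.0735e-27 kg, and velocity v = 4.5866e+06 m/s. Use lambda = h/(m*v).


lambda = h / (m * v)
= 6.626e-34 / (9.0735e-27 * 4.5866e+06)
= 6.626e-34 / 4.1617e-20
= 1.5922e-14 m

1.5922e-14


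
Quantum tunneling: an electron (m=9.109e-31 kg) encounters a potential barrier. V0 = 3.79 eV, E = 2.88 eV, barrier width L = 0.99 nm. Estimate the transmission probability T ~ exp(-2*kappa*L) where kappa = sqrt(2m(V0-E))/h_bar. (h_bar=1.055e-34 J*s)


V0 - E = 0.91 eV = 1.4578e-19 J
kappa = sqrt(2 * m * (V0-E)) / h_bar
= sqrt(2 * 9.109e-31 * 1.4578e-19) / 1.055e-34
= 4.8848e+09 /m
2*kappa*L = 2 * 4.8848e+09 * 0.99e-9
= 9.672
T = exp(-9.672) = 6.302545e-05

6.302545e-05


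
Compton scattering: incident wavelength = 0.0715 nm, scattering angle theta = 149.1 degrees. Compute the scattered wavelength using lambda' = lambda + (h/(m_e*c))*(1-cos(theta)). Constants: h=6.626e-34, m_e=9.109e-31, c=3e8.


Compton wavelength: h/(m_e*c) = 2.4247e-12 m
d_lambda = 2.4247e-12 * (1 - cos(149.1 deg))
= 2.4247e-12 * 1.858065
= 4.5053e-12 m = 0.004505 nm
lambda' = 0.0715 + 0.004505
= 0.076005 nm

0.076005


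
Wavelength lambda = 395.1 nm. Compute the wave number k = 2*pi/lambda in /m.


k = 2 * pi / lambda
= 6.2832 / (395.1e-9)
= 6.2832 / 3.9510e-07
= 1.5903e+07 /m

1.5903e+07


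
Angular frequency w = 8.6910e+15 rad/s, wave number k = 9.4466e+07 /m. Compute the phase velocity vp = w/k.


vp = w / k
= 8.6910e+15 / 9.4466e+07
= 9.2001e+07 m/s

9.2001e+07


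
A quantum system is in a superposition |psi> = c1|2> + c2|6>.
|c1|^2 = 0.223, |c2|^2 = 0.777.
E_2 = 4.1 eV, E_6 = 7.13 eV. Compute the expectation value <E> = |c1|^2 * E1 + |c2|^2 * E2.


<E> = |c1|^2 * E1 + |c2|^2 * E2
= 0.223 * 4.1 + 0.777 * 7.13
= 0.9143 + 5.54
= 6.4543 eV

6.4543


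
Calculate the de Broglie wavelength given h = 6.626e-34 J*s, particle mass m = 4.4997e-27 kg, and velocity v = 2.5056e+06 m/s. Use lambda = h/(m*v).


lambda = h / (m * v)
= 6.626e-34 / (4.4997e-27 * 2.5056e+06)
= 6.626e-34 / 1.1274e-20
= 5.8770e-14 m

5.8770e-14


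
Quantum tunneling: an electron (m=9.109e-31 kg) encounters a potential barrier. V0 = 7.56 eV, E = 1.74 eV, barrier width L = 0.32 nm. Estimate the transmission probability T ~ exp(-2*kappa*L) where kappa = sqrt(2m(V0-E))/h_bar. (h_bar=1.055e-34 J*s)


V0 - E = 5.82 eV = 9.3236e-19 J
kappa = sqrt(2 * m * (V0-E)) / h_bar
= sqrt(2 * 9.109e-31 * 9.3236e-19) / 1.055e-34
= 1.2354e+10 /m
2*kappa*L = 2 * 1.2354e+10 * 0.32e-9
= 7.9063
T = exp(-7.9063) = 3.684332e-04

3.684332e-04


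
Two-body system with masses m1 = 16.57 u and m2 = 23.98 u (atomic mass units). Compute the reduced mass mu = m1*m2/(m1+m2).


mu = m1 * m2 / (m1 + m2)
= 16.57 * 23.98 / (16.57 + 23.98)
= 397.3486 / 40.55
= 9.799 u

9.799


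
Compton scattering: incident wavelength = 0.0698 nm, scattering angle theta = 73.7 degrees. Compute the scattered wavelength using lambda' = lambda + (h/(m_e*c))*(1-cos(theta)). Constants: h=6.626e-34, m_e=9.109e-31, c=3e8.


Compton wavelength: h/(m_e*c) = 2.4247e-12 m
d_lambda = 2.4247e-12 * (1 - cos(73.7 deg))
= 2.4247e-12 * 0.719333
= 1.7442e-12 m = 0.001744 nm
lambda' = 0.0698 + 0.001744
= 0.071544 nm

0.071544


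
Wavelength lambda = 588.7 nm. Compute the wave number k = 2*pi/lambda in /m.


k = 2 * pi / lambda
= 6.2832 / (588.7e-9)
= 6.2832 / 5.8870e-07
= 1.0673e+07 /m

1.0673e+07


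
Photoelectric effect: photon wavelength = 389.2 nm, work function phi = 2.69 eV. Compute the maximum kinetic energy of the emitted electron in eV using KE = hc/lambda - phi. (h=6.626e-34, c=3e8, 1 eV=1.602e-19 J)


E_photon = hc / lambda
= (6.626e-34)(3e8) / (389.2e-9)
= 5.1074e-19 J
= 3.1881 eV
KE = E_photon - phi
= 3.1881 - 2.69
= 0.4981 eV

0.4981


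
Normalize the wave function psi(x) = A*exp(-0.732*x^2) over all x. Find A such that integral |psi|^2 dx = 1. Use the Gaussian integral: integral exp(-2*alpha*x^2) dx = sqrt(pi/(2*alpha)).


integral |psi|^2 dx = A^2 * sqrt(pi/(2*alpha)) = 1
A^2 = sqrt(2*alpha/pi)
= sqrt(2 * 0.732 / pi)
= 0.682646
A = sqrt(0.682646)
= 0.8262

0.8262


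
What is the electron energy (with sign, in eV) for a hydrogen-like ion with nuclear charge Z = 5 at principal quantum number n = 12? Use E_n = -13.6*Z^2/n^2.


E_n = -13.6 * Z^2 / n^2
= -13.6 * 5^2 / 12^2
= -13.6 * 25 / 144
= -2.3611 eV

-2.3611


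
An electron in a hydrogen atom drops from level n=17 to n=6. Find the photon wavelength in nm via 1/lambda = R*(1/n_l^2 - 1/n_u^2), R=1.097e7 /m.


1/lambda = R * (1/n_l^2 - 1/n_u^2)
= 1.097e7 * (1/6^2 - 1/17^2)
= 1.097e7 * (0.027778 - 0.00346)
= 1.097e7 * 0.024318
= 2.6676e+05 /m
lambda = 1 / 2.6676e+05 = 3748.6353 nm

3748.6353


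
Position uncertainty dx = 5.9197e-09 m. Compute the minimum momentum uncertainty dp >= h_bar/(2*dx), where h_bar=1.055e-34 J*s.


dp = h_bar / (2 * dx)
= 1.055e-34 / (2 * 5.9197e-09)
= 1.055e-34 / 1.1839e-08
= 8.9109e-27 kg*m/s

8.9109e-27


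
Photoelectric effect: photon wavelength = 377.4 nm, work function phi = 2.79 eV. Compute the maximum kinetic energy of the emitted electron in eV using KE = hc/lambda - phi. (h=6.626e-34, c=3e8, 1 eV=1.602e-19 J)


E_photon = hc / lambda
= (6.626e-34)(3e8) / (377.4e-9)
= 5.2671e-19 J
= 3.2878 eV
KE = E_photon - phi
= 3.2878 - 2.79
= 0.4978 eV

0.4978


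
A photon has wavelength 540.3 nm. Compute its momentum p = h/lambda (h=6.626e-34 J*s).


p = h / lambda
= 6.626e-34 / (540.3e-9)
= 6.626e-34 / 5.4030e-07
= 1.2264e-27 kg*m/s

1.2264e-27


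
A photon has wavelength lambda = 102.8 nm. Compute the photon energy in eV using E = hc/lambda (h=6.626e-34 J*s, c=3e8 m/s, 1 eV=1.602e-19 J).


E = hc / lambda
= (6.626e-34)(3e8) / (102.8e-9)
= 1.9878e-25 / 1.0280e-07
= 1.9337e-18 J
Converting to eV: 1.9337e-18 / 1.602e-19
= 12.0703 eV

12.0703


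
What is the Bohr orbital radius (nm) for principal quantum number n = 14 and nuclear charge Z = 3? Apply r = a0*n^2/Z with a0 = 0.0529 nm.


r = a0 * n^2 / Z
= 0.0529 * 14^2 / 3
= 0.0529 * 196 / 3
= 3.4561 nm

3.4561


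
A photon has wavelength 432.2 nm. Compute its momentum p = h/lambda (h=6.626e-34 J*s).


p = h / lambda
= 6.626e-34 / (432.2e-9)
= 6.626e-34 / 4.3220e-07
= 1.5331e-27 kg*m/s

1.5331e-27


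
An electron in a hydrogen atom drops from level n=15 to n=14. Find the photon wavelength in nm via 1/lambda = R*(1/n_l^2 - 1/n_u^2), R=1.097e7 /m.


1/lambda = R * (1/n_l^2 - 1/n_u^2)
= 1.097e7 * (1/14^2 - 1/15^2)
= 1.097e7 * (0.005102 - 0.004444)
= 1.097e7 * 0.000658
= 7.2138e+03 /m
lambda = 1 / 7.2138e+03 = 138622.5757 nm

138622.5757


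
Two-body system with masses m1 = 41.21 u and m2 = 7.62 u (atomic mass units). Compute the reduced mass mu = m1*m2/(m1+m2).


mu = m1 * m2 / (m1 + m2)
= 41.21 * 7.62 / (41.21 + 7.62)
= 314.0202 / 48.83
= 6.4309 u

6.4309


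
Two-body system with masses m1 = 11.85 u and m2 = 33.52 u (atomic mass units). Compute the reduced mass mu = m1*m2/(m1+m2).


mu = m1 * m2 / (m1 + m2)
= 11.85 * 33.52 / (11.85 + 33.52)
= 397.212 / 45.37
= 8.7549 u

8.7549


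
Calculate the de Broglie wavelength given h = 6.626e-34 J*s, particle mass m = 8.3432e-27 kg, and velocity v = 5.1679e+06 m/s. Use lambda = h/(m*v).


lambda = h / (m * v)
= 6.626e-34 / (8.3432e-27 * 5.1679e+06)
= 6.626e-34 / 4.3117e-20
= 1.5368e-14 m

1.5368e-14


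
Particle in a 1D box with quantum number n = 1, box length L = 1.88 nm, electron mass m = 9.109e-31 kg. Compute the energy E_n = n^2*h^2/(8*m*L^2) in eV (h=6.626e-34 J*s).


E = n^2 * h^2 / (8 * m * L^2)
= 1^2 * (6.626e-34)^2 / (8 * 9.109e-31 * (1.88e-9)^2)
= 1 * 4.3904e-67 / (8 * 9.109e-31 * 3.5344e-18)
= 1.7046e-20 J
= 0.1064 eV

0.1064


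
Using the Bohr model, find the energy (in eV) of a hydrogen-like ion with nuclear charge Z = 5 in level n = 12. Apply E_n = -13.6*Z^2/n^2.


E_n = -13.6 * Z^2 / n^2
= -13.6 * 5^2 / 12^2
= -13.6 * 25 / 144
= -2.3611 eV

-2.3611
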